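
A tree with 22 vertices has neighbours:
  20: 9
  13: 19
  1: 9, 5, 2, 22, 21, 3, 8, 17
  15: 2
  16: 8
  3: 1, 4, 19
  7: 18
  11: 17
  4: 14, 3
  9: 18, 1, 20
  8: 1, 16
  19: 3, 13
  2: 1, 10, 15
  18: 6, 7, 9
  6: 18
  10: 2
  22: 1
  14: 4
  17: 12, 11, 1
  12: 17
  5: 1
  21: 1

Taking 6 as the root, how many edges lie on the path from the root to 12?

5

Path from 6 to 12: 6 – 18 – 9 – 1 – 17 – 12, which has 5 edges.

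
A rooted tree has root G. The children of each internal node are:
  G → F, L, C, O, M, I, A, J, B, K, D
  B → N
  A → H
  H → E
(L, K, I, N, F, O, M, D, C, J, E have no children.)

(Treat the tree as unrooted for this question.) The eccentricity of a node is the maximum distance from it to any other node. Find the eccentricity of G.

3

The node farthest from G is E, via G–A–H–E — 3 edges.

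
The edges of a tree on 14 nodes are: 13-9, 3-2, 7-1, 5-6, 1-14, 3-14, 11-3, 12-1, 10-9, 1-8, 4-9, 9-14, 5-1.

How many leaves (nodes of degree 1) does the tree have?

9

Exactly 9 nodes have a single neighbour: 2, 4, 6, 7, 8, 10, 11, 12, 13.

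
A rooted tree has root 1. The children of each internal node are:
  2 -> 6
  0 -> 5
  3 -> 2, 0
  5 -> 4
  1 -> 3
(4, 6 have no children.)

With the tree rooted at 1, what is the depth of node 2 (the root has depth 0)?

2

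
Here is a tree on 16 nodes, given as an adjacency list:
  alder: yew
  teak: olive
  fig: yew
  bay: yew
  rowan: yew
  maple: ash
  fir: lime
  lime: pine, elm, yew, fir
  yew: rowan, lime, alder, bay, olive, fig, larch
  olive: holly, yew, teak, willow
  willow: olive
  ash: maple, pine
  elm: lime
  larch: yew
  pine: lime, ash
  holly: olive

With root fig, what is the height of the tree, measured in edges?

maple sits deepest: fig → yew → lime → pine → ash → maple — 5 edges from the root.

5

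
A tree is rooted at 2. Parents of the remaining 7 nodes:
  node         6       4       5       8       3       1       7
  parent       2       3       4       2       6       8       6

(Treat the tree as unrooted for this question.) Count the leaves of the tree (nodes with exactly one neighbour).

3

The leaves are 1, 5, 7.
That is 3 leaves.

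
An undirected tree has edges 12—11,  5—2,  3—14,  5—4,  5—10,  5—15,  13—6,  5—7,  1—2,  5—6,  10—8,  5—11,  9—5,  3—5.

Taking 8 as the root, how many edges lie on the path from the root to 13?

4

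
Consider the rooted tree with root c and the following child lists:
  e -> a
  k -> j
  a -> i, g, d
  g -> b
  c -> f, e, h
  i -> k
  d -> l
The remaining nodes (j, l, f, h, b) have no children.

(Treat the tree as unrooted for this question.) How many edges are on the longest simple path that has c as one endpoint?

The node farthest from c is j, via c-e-a-i-k-j — 5 edges.

5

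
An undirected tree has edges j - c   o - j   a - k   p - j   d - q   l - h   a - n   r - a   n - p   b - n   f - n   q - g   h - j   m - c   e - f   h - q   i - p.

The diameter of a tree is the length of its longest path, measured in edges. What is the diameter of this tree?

7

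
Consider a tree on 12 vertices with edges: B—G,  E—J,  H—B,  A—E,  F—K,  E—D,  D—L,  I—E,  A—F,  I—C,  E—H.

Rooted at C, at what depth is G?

Climbing from G to the root: G – B – H – E – I – C. That's 5 steps.

5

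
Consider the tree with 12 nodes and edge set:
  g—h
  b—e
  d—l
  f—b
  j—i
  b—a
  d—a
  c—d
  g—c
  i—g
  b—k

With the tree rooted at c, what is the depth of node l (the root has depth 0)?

2

c–d–l — 2 edges.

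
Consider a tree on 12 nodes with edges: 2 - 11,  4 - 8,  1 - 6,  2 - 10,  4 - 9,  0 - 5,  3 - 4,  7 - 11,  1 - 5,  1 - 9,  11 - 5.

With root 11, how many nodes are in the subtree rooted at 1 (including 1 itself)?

1's subtree: {1, 9, 6, 4, 3, 8}, size 6.

6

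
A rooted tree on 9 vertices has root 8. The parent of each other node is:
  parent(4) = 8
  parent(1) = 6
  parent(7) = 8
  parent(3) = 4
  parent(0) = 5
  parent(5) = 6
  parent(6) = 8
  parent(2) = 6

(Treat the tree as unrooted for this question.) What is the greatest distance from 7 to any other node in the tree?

4

A farthest node from 7 is 0.
The path 7-8-6-5-0 has 4 edges.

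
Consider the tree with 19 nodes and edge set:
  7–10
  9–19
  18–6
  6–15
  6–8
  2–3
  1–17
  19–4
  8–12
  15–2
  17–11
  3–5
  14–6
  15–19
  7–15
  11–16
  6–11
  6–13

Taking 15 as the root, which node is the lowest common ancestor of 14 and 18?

14's ancestor chain is 14, 6, 15 and 18's is 18, 6, 15; they first meet at 6.

6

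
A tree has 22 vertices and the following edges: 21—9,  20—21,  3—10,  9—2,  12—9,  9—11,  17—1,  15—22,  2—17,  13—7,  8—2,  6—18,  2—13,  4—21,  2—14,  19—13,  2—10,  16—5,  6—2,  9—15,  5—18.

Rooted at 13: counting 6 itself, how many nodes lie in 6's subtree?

4

The subtree rooted at 6 contains: 6, 18, 5, 16 — 4 nodes.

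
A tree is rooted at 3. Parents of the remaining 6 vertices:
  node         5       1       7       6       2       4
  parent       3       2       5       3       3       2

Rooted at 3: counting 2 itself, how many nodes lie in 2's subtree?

3

2's subtree: {2, 1, 4}, size 3.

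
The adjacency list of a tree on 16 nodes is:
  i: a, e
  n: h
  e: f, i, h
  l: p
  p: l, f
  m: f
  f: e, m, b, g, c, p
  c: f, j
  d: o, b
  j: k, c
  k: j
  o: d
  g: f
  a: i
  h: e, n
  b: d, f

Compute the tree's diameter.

6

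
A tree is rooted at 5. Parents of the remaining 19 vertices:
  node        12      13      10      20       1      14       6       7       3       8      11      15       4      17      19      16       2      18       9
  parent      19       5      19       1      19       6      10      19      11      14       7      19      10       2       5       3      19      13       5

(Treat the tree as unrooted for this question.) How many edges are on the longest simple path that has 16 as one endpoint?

The node farthest from 16 is 8, via 16-3-11-7-19-10-6-14-8 — 8 edges.

8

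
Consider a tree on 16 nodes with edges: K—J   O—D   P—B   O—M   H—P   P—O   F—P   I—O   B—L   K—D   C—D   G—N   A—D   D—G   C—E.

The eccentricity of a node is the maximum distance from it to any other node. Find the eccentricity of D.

4

The node farthest from D is L, via D-O-P-B-L — 4 edges.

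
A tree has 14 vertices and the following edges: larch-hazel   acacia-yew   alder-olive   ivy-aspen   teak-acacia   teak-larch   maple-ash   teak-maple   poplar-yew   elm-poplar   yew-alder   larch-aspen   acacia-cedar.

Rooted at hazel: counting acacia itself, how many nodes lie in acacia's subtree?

acacia's subtree: {acacia, yew, cedar, alder, poplar, olive, elm}, size 7.

7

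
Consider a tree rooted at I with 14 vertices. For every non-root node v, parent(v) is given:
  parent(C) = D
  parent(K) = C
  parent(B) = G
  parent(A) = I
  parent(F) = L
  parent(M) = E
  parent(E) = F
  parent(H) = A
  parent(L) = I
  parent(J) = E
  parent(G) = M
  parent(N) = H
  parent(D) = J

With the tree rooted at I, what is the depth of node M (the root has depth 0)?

Climbing from M to the root: M – E – F – L – I. That's 4 steps.

4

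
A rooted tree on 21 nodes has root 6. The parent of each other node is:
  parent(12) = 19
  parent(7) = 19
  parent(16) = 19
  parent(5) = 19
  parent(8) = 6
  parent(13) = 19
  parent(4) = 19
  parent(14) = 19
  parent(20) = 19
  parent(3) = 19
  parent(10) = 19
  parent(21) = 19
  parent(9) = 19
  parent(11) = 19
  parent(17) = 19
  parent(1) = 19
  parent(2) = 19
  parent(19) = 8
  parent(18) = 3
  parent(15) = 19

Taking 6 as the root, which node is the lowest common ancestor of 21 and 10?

19

21's ancestor chain is 21, 19, 8, 6 and 10's is 10, 19, 8, 6; they first meet at 19.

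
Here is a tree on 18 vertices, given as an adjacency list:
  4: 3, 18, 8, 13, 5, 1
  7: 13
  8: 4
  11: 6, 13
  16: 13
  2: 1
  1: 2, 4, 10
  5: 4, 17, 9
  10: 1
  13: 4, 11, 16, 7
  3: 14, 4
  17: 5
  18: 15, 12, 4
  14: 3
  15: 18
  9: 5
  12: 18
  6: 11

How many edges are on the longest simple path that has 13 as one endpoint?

3

A farthest node from 13 is 15 (12, 2, 9, 14, 10, 17 also at distance 3).
The path 13-4-18-15 has 3 edges.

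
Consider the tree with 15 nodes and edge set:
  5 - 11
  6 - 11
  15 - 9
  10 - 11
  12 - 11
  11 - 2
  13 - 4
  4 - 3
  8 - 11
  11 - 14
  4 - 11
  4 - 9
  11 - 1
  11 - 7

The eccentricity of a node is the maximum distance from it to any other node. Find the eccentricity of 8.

The node farthest from 8 is 15, via 8 – 11 – 4 – 9 – 15 — 4 edges.

4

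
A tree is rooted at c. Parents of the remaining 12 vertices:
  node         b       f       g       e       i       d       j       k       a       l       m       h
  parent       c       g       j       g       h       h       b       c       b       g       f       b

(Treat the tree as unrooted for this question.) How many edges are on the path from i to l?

5

The path is i - h - b - j - g - l, which has 5 edges.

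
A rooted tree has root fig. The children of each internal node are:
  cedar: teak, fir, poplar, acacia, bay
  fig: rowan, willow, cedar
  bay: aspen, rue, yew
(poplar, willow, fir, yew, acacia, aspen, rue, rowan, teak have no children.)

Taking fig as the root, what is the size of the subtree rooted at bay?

4

bay's subtree: {bay, rue, yew, aspen}, size 4.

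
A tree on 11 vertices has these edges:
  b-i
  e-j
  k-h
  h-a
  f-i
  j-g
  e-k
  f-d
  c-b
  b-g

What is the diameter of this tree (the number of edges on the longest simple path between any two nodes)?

A longest path is a-h-k-e-j-g-b-i-f-d, with 9 edges.

9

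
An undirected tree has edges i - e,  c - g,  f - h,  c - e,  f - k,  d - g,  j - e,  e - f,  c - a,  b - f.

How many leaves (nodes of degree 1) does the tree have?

7

Degree-1 nodes: a, b, d, h, i, j, k — 7 of them.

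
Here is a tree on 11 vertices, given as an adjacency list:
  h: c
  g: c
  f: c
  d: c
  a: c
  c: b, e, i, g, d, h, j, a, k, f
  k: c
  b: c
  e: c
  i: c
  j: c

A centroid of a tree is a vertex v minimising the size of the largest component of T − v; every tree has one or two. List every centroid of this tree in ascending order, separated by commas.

c

Removing c splits the tree into components of sizes 1, 1, 1, 1, 1, 1, 1, 1, 1, 1; the largest is 1 ≤ ⌊11/2⌋ = 5.
Every other node leaves some component of size > 5, so the centroid is unique.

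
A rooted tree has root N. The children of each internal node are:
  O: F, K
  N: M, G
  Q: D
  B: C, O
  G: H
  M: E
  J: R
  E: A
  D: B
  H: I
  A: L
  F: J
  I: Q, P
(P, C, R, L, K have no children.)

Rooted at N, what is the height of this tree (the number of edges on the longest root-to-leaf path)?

The longest root-to-leaf path is N – G – H – I – Q – D – B – O – F – J – R (10 edges).

10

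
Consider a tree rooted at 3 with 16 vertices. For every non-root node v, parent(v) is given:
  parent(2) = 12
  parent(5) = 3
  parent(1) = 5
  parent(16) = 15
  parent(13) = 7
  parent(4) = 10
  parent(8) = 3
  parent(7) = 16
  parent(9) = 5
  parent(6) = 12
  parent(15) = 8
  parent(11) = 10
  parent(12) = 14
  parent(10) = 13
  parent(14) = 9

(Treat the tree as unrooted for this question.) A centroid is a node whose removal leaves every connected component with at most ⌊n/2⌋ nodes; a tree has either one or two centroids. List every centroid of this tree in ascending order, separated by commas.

3, 8

Removing 3 splits the tree into components of sizes 8, 7; the largest is 8 ≤ ⌊16/2⌋ = 8.
Its neighbour 8 also leaves a largest component of size 8, so both are centroids.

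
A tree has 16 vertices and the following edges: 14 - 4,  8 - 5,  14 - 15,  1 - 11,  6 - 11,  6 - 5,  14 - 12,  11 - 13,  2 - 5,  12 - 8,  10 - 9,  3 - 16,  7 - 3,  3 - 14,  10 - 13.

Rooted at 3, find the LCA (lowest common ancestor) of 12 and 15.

14

Ancestors of 12 (toward the root): 12, 14, 3.
Ancestors of 15: 15, 14, 3.
The deepest node appearing in both lists is 14.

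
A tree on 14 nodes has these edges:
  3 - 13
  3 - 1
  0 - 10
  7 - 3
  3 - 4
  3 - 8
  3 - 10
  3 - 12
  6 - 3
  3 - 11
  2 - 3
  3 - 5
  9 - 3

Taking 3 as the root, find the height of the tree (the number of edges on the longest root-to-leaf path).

A deepest node is 0, reached by 3 – 10 – 0.
That path has 2 edges, so the height is 2.

2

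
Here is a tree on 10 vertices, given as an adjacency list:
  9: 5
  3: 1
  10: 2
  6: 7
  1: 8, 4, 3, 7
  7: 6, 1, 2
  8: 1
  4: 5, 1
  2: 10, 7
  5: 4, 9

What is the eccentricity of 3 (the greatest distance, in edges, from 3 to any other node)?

The node farthest from 3 is 9 (10 also at distance 4), via 3 – 1 – 4 – 5 – 9 — 4 edges.

4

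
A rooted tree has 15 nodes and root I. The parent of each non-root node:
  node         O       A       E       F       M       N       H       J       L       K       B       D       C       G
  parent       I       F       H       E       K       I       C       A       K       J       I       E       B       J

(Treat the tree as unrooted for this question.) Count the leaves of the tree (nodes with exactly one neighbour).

Degree-1 nodes: D, G, L, M, N, O — 6 of them.

6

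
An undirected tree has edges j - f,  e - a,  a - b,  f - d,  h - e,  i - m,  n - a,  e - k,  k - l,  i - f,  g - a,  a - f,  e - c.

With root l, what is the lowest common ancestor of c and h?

Path c→root: c e k l; path h→root: h e k l.
First common node: e.

e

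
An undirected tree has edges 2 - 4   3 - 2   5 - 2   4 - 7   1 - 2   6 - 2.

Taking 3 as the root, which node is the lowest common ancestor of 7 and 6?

2

Path 7→root: 7 4 2 3; path 6→root: 6 2 3.
First common node: 2.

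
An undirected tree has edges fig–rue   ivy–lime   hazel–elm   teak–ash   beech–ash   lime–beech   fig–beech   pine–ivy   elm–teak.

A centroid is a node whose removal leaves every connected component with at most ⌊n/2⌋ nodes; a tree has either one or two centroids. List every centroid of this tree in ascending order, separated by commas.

If beech is removed the pieces have sizes 4, 3, 2, all ≤ ⌊10/2⌋ = 5.
No neighbour of beech does as well, so beech is the unique centroid.

beech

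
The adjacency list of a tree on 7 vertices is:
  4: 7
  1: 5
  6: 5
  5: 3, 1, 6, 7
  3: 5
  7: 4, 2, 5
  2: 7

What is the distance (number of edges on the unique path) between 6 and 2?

3

Walking from 6: 6–5–7–2. Length 3.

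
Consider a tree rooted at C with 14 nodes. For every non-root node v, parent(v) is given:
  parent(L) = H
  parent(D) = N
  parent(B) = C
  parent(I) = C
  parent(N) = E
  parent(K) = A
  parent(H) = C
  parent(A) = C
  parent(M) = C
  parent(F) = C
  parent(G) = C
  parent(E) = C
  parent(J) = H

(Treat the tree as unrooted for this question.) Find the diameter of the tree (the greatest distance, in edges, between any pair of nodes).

BFS from D reaches K last, at distance 5; BFS from K confirms no node is farther.
Path: D–N–E–C–A–K.

5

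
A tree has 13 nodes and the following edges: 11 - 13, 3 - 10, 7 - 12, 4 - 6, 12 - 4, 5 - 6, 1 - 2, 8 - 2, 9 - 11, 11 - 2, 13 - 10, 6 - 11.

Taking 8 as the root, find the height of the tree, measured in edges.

A deepest node is 7, reached by 8 – 2 – 11 – 6 – 4 – 12 – 7.
That path has 6 edges, so the height is 6.

6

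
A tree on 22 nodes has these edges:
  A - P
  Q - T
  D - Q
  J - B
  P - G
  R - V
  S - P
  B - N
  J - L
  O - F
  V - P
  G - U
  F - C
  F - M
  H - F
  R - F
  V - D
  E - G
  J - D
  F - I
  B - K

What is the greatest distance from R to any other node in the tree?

5

The node farthest from R is K (N also at distance 5), via R – V – D – J – B – K — 5 edges.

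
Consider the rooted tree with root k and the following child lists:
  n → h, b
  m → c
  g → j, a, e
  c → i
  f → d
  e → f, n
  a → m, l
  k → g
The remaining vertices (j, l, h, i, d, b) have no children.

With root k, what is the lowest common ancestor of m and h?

g

Ancestors of m (toward the root): m, a, g, k.
Ancestors of h: h, n, e, g, k.
The deepest node appearing in both lists is g.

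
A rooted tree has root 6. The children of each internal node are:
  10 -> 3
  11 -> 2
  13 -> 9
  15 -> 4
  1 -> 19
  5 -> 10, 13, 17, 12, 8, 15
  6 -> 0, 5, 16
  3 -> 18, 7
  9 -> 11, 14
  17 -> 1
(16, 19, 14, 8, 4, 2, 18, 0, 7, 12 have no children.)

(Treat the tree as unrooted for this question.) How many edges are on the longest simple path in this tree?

7

BFS from 2 reaches 18 last, at distance 7; BFS from 18 confirms no node is farther.
Path: 2-11-9-13-5-10-3-18.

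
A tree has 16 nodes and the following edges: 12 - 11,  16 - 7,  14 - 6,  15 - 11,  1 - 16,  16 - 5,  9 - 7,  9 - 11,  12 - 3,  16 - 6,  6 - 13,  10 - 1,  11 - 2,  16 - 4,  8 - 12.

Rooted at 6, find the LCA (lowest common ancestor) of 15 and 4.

16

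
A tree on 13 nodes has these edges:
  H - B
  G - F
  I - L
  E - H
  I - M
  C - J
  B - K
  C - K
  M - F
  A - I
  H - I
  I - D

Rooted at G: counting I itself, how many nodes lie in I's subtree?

The subtree rooted at I contains: I, H, A, D, L, B, E, K, C, J — 10 nodes.

10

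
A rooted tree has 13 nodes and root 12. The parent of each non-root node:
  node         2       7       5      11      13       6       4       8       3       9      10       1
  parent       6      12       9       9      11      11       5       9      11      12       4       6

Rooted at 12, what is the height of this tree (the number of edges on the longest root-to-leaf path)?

4

A deepest node is 1, reached by 12–9–11–6–1.
That path has 4 edges, so the height is 4.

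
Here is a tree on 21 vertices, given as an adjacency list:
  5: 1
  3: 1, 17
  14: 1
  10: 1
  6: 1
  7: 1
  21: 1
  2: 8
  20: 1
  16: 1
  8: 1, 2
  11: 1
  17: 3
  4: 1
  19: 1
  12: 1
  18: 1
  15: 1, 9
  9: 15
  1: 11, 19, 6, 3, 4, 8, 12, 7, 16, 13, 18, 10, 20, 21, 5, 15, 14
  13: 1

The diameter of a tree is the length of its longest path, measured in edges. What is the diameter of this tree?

A longest path is 17-3-1-15-9, with 4 edges.

4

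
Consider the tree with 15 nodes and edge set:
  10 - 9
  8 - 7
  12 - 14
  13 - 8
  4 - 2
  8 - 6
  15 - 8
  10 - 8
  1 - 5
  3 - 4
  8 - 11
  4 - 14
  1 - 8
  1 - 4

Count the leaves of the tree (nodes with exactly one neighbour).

10

The leaves are 2, 3, 5, 6, 7, 9, 11, 12, 13, 15.
That is 10 leaves.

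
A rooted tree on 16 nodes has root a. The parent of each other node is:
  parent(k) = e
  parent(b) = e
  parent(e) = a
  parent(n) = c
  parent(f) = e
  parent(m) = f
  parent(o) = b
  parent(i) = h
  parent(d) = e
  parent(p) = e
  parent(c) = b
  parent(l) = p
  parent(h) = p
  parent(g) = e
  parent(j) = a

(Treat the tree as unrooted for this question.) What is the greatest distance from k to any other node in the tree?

Distances from k peak at 4, attained at i (n also at distance 4).
k–e–p–h–i

4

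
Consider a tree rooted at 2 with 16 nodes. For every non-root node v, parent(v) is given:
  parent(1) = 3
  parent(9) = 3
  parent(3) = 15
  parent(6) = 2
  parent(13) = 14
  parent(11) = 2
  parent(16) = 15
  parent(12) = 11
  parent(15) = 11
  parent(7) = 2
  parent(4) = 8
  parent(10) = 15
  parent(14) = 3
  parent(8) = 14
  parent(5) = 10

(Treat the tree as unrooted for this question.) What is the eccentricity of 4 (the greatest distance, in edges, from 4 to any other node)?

Distances from 4 peak at 7, attained at 6 (7 also at distance 7).
4-8-14-3-15-11-2-6

7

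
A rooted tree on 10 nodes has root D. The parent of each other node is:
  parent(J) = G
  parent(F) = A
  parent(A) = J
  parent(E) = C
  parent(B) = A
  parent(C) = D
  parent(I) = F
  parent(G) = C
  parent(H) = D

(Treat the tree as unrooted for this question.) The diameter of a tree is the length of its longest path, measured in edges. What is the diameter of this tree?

A longest path is I - F - A - J - G - C - D - H, with 7 edges.

7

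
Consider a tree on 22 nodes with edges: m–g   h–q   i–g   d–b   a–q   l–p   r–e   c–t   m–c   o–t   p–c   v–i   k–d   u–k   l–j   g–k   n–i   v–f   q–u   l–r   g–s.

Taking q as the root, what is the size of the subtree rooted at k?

18

The subtree rooted at k contains: k, g, d, m, i, s, b, c, n, v, t, p, f, o, l, r, j, e — 18 nodes.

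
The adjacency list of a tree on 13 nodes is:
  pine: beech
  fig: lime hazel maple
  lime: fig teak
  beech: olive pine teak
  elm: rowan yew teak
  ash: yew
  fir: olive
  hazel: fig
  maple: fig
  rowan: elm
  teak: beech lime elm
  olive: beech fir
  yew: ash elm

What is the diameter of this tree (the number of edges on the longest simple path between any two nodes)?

6

BFS from hazel reaches ash last, at distance 6; BFS from ash confirms no node is farther.
Path: hazel – fig – lime – teak – elm – yew – ash.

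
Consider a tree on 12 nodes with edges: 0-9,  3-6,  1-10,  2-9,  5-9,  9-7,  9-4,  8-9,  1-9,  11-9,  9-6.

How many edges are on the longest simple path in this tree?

4

BFS from 3 reaches 10 last, at distance 4; BFS from 10 confirms no node is farther.
Path: 3–6–9–1–10.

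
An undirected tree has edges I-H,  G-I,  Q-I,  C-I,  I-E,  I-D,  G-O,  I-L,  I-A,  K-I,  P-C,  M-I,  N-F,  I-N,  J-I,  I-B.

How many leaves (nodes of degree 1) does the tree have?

Exactly 13 nodes have a single neighbour: A, B, D, E, F, H, J, K, L, M, O, P, Q.

13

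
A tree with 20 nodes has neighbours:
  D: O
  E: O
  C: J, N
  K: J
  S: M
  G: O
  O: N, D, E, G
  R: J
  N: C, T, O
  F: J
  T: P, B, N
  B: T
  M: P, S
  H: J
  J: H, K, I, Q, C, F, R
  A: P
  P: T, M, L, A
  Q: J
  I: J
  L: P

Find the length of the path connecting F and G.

5

Walking from F: F – J – C – N – O – G. Length 5.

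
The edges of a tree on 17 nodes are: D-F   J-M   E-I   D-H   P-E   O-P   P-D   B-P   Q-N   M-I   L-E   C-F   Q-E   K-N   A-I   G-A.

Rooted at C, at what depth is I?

Path from C to I: C → F → D → P → E → I, which has 5 edges.

5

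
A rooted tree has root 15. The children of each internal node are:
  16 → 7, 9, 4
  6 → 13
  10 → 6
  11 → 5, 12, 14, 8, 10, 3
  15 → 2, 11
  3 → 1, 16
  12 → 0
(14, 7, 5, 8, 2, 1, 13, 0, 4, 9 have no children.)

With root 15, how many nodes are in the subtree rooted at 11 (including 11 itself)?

Descendants of 11 (including itself): 11, 12, 10, 3, 8, 5, 14, 0, 6, 16, 1, 13, 9, 7, 4. That's 15.

15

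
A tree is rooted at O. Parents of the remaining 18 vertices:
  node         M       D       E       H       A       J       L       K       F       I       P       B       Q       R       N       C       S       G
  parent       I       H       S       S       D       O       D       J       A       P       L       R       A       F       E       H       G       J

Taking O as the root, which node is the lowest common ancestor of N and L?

Path N→root: N E S G J O; path L→root: L D H S G J O.
First common node: S.

S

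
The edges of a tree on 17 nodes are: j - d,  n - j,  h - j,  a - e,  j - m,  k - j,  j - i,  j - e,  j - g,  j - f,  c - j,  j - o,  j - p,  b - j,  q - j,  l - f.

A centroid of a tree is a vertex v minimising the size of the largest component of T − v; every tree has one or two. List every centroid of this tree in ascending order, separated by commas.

Removing j splits the tree into components of sizes 2, 2, 1, 1, 1, 1, 1, 1, 1, 1, 1, 1, 1, 1; the largest is 2 ≤ ⌊17/2⌋ = 8.
No neighbour of j does as well, so j is the unique centroid.

j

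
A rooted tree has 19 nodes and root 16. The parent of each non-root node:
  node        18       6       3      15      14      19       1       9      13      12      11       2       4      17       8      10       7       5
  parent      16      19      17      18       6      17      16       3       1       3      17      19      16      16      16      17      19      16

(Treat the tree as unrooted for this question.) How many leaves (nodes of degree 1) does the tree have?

Degree-1 nodes: 2, 4, 5, 7, 8, 9, 10, 11, 12, 13, 14, 15 — 12 of them.

12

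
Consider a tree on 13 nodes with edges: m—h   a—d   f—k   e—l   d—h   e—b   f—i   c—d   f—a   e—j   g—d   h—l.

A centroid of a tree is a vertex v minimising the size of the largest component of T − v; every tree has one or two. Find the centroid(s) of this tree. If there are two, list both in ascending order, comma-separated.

Removing d splits the tree into components of sizes 6, 4, 1, 1; the largest is 6 ≤ ⌊13/2⌋ = 6.
Every other node leaves some component of size > 6, so the centroid is unique.

d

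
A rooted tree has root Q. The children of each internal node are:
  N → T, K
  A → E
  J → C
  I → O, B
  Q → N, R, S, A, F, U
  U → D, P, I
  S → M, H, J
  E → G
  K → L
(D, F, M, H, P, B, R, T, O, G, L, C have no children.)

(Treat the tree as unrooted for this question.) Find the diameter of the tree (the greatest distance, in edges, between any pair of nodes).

Starting from C, a farthest node is O at distance 6.
One longest path: C - J - S - Q - U - I - O.
So the diameter is 6.

6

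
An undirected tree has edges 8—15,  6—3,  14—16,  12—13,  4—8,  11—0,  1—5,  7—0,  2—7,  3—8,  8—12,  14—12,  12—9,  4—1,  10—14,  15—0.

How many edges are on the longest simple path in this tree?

BFS from 2 reaches 16 last, at distance 7; BFS from 16 confirms no node is farther.
Path: 2 - 7 - 0 - 15 - 8 - 12 - 14 - 16.

7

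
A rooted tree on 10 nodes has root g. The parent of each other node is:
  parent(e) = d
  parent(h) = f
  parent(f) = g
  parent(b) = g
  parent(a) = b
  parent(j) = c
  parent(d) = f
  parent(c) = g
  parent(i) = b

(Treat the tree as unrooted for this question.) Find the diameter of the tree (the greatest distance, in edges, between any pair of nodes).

A longest path is e – d – f – g – b – a, with 5 edges.

5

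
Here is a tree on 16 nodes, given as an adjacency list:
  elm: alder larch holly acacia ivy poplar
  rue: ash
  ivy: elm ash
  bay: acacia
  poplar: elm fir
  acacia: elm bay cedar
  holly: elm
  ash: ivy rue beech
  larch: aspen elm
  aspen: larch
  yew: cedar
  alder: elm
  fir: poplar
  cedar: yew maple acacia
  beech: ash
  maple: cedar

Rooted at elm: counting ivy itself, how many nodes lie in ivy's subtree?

4

The subtree rooted at ivy contains: ivy, ash, rue, beech — 4 nodes.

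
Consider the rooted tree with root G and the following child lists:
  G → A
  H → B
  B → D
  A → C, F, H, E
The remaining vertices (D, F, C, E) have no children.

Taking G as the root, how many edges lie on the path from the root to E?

Path from G to E: G–A–E, which has 2 edges.

2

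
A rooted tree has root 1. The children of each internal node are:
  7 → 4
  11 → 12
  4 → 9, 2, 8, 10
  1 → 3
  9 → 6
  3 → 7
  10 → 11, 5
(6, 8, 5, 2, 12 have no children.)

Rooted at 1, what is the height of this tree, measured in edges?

6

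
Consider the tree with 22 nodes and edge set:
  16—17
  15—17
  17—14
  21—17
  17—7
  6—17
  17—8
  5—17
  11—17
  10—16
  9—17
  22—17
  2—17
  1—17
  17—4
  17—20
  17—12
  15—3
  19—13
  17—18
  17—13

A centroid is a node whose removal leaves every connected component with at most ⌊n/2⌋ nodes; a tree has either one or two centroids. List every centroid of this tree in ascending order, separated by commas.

17

Delete 17: the remaining components have sizes 2, 2, 2, 1, 1, 1, 1, 1, 1, 1, 1, 1, 1, 1, 1, 1, 1, 1. Max 2 ≤ 11, so 17 is a centroid.
No neighbour of 17 does as well, so 17 is the unique centroid.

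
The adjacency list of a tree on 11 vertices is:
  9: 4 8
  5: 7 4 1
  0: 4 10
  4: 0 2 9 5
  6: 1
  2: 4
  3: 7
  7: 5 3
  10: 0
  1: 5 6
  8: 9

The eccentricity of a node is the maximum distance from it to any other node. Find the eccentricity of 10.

5

The node farthest from 10 is 6 (3 also at distance 5), via 10-0-4-5-1-6 — 5 edges.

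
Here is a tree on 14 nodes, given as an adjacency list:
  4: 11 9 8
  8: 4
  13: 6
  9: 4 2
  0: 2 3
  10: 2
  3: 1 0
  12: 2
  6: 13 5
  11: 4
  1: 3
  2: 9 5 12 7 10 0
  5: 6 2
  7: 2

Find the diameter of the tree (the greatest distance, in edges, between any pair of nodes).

A longest path is 1 - 3 - 0 - 2 - 5 - 6 - 13, with 6 edges.

6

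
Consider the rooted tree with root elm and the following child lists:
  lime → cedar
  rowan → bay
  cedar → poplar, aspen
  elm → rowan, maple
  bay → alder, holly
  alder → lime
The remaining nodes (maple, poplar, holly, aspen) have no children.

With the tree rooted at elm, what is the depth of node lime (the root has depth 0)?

4

Path from elm to lime: elm – rowan – bay – alder – lime, which has 4 edges.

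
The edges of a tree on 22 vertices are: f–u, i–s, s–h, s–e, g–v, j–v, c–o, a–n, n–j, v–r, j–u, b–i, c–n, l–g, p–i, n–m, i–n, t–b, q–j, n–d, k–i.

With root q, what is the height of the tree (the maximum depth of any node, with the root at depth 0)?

5

t sits deepest: q → j → n → i → b → t — 5 edges from the root.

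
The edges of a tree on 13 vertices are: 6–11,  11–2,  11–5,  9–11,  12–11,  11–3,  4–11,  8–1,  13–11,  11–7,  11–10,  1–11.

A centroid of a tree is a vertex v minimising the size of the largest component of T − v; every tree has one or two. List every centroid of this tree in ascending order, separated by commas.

11

If 11 is removed the pieces have sizes 2, 1, 1, 1, 1, 1, 1, 1, 1, 1, 1, all ≤ ⌊13/2⌋ = 6.
No neighbour of 11 does as well, so 11 is the unique centroid.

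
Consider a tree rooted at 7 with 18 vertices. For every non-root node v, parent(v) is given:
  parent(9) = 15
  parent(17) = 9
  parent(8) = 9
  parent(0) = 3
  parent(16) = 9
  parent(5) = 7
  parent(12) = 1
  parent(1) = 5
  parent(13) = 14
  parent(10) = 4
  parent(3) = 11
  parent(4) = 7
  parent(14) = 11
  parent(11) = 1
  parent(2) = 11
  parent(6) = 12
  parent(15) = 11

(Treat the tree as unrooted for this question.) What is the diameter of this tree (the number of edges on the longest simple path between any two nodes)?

A longest path is 17-9-15-11-1-5-7-4-10, with 8 edges.

8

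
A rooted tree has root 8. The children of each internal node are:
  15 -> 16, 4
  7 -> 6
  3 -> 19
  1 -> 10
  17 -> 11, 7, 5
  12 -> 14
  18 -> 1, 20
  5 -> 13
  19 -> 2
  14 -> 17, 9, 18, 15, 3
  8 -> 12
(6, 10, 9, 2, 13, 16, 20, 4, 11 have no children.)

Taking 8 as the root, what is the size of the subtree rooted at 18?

18's subtree: {18, 20, 1, 10}, size 4.

4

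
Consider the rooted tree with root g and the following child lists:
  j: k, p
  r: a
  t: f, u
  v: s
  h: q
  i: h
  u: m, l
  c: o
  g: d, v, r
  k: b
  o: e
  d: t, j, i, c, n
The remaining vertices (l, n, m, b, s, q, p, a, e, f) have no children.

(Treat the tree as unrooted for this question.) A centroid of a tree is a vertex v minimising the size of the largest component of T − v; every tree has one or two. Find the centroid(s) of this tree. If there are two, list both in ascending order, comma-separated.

If d is removed the pieces have sizes 5, 5, 4, 3, 3, 1, all ≤ ⌊22/2⌋ = 11.
No neighbour of d does as well, so d is the unique centroid.

d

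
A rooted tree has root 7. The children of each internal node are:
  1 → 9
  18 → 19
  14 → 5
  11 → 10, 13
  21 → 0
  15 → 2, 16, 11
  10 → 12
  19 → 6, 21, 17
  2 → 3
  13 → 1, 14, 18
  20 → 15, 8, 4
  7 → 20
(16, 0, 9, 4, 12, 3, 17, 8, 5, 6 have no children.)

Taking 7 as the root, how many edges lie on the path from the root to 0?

Climbing from 0 to the root: 0 – 21 – 19 – 18 – 13 – 11 – 15 – 20 – 7. That's 8 steps.

8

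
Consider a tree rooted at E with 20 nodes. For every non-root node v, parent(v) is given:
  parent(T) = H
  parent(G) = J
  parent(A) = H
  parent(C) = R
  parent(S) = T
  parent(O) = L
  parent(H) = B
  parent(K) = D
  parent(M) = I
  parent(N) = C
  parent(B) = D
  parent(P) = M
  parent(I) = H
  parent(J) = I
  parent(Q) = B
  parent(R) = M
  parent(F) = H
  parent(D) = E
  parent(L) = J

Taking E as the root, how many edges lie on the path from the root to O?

7

Climbing from O to the root: O – L – J – I – H – B – D – E. That's 7 steps.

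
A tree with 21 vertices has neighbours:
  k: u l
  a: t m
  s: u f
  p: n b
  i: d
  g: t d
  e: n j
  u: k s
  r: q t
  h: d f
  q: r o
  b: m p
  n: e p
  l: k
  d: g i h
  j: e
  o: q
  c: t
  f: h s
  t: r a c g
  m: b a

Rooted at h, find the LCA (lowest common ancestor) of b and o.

Path b→root: b m a t g d h; path o→root: o q r t g d h.
First common node: t.

t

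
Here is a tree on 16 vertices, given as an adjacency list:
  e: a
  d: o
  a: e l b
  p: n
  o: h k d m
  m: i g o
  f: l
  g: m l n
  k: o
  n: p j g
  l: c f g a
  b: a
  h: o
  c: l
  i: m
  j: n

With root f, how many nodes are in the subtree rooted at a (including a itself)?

Descendants of a (including itself): a, b, e. That's 3.

3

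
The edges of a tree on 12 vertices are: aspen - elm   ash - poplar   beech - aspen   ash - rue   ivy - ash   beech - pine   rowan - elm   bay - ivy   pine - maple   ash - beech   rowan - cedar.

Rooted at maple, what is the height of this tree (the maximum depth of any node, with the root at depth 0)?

The longest root-to-leaf path is maple-pine-beech-aspen-elm-rowan-cedar (6 edges).

6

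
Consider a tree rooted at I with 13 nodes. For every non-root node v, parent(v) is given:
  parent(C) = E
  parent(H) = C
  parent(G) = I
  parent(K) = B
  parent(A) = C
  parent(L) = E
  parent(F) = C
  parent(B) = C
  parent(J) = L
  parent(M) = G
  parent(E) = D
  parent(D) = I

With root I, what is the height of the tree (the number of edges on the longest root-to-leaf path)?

A deepest node is K, reached by I–D–E–C–B–K.
That path has 5 edges, so the height is 5.

5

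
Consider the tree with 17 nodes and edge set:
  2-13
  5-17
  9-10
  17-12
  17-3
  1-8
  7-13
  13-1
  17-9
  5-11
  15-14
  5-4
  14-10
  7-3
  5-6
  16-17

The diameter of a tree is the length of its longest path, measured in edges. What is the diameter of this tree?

9

Starting from 8, a farthest node is 15 at distance 9.
One longest path: 8-1-13-7-3-17-9-10-14-15.
So the diameter is 9.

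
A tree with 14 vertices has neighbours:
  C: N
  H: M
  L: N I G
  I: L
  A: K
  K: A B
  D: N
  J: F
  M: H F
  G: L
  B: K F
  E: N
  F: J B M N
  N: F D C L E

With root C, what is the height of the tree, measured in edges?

5

A sits deepest: C–N–F–B–K–A — 5 edges from the root.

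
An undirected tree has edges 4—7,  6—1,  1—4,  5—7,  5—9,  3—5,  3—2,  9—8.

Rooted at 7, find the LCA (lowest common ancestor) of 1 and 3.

1's ancestor chain is 1, 4, 7 and 3's is 3, 5, 7; they first meet at 7.

7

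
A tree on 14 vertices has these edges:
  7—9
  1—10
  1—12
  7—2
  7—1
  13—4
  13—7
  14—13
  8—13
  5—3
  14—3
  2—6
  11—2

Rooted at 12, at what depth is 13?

Path from 12 to 13: 12 – 1 – 7 – 13, which has 3 edges.

3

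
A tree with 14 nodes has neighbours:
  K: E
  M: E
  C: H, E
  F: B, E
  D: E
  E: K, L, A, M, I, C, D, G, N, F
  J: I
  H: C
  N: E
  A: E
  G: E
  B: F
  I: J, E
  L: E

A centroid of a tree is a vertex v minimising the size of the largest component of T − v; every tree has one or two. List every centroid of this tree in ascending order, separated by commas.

Delete E: the remaining components have sizes 2, 2, 2, 1, 1, 1, 1, 1, 1, 1. Max 2 ≤ 7, so E is a centroid.
Every other node leaves some component of size > 7, so the centroid is unique.

E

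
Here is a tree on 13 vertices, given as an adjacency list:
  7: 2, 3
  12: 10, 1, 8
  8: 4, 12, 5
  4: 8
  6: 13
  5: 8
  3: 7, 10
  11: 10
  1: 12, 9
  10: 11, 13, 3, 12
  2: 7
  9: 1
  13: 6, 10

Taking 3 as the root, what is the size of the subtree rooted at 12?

The subtree rooted at 12 contains: 12, 8, 1, 4, 5, 9 — 6 nodes.

6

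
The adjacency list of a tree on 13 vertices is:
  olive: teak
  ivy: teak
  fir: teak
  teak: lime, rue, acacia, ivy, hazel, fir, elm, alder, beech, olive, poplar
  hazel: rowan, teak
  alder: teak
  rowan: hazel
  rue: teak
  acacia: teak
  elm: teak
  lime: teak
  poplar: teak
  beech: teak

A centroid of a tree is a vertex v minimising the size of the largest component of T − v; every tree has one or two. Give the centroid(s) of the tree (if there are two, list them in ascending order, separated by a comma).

teak

If teak is removed the pieces have sizes 2, 1, 1, 1, 1, 1, 1, 1, 1, 1, 1, all ≤ ⌊13/2⌋ = 6.
Every other node leaves some component of size > 6, so the centroid is unique.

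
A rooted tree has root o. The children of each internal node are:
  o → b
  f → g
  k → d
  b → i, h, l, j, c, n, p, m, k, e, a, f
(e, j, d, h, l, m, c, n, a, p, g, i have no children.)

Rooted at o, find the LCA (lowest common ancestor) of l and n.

Path l→root: l b o; path n→root: n b o.
First common node: b.

b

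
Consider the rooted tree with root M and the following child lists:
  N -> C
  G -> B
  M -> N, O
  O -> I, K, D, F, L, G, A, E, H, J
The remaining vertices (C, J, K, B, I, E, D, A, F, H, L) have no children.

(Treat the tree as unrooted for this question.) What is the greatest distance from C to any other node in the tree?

5

The node farthest from C is B, via C-N-M-O-G-B — 5 edges.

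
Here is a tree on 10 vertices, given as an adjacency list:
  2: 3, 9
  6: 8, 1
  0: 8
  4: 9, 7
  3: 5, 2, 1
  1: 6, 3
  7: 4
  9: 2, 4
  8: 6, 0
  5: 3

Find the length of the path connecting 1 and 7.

5

Walking from 1: 1 - 3 - 2 - 9 - 4 - 7. Length 5.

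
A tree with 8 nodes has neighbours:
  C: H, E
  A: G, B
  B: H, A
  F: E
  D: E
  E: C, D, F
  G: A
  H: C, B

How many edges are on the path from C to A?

3

Walking from C: C – H – B – A. Length 3.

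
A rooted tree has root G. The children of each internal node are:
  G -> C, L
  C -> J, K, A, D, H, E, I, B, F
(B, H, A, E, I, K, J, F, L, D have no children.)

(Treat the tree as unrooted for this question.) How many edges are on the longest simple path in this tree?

A longest path is L–G–C–E, with 3 edges.

3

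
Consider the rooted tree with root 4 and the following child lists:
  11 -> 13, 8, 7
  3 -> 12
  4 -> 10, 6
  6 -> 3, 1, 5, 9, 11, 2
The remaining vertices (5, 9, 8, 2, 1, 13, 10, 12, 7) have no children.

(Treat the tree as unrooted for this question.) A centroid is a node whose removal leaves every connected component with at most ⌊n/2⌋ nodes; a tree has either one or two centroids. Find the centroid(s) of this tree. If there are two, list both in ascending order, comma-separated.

6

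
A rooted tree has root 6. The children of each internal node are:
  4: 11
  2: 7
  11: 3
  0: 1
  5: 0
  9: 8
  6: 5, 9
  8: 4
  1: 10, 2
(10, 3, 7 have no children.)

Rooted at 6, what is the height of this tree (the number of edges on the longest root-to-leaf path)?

5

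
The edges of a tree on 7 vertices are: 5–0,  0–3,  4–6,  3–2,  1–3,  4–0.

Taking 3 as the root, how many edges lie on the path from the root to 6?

Path from 3 to 6: 3–0–4–6, which has 3 edges.

3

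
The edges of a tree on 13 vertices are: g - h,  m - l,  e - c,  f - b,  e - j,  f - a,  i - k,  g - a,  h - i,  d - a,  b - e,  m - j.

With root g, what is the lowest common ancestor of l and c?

Path l→root: l m j e b f a g; path c→root: c e b f a g.
First common node: e.

e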